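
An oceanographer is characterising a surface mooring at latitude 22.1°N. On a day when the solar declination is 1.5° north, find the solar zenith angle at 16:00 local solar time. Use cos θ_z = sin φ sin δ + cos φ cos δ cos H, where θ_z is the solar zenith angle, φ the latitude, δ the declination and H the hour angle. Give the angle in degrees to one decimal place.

61.8°

Hour angle H = 15° × (16 − 12) = 60.00°.
With φ = 22.1°, δ = 1.5°, H = 60.00°: sin φ sin δ = 0.0098, cos φ cos δ cos H = 0.4631, so cos θ_z = 0.4729.
θ_z = arccos(0.4729) = 61.78°.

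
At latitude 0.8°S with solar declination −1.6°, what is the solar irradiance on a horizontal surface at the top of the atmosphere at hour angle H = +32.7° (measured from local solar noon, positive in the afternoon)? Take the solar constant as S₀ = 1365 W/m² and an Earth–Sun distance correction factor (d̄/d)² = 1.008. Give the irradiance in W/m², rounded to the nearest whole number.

1158 W/m²

With φ = -0.8°, δ = -1.6°, H = 32.70°: sin φ sin δ = 0.0004, cos φ cos δ cos H = 0.8411, so cos θ_z = 0.8415.
Top-of-atmosphere irradiance = S₀ (d̄/d)² cos θ_z = 1365 × 1.008 × 0.8415 = 1157.84 W/m².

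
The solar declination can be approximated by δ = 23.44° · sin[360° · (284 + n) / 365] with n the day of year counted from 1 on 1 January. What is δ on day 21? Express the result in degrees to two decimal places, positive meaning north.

360 × (284 + 21) / 365 = 300.822°; sin(300.822°) = -0.8588.
δ = 23.44 × -0.8588 = -20.130° ≈ -20.13°.

-20.13°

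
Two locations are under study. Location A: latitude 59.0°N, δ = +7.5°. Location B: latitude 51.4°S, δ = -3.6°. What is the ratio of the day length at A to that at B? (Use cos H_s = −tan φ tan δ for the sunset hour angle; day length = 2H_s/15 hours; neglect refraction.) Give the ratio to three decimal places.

A: H_s = arccos(−tan 59.0° · tan 7.5°) = 102.66°, so 2H_s/15 = 13.6880 h.
B: H_s = arccos(−tan -51.4° · tan -3.6°) = 94.52°, so 2H_s/15 = 12.6027 h.
Ratio A/B = 13.6880 / 12.6027 = 1.0861.

1.086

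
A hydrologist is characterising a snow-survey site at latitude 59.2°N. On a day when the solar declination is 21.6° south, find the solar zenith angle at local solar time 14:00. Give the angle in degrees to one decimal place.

Hour angle H = 15° × (14 − 12) = 30.00°.
cos θ_z = sin φ sin δ + cos φ cos δ cos H = (0.8590)(-0.3681) + (0.5120)(0.9298)(0.8660) = 0.0961.
θ_z = arccos(0.0961) = 84.49°.

84.5°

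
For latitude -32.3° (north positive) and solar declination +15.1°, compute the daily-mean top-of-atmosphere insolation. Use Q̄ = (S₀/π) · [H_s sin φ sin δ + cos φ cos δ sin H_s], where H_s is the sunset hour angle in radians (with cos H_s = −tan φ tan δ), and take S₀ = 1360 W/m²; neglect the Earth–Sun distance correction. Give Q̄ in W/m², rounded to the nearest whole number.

−tan φ tan δ = −(-0.6322)(0.2698) = 0.1706; H_s = arccos(0.1706) = 80.18°. In radians, H_s = 1.3994.
H_s sin φ sin δ = 1.3994 × -0.5344 × 0.2605 = -0.1948.
cos φ cos δ sin H_s = 0.8453 × 0.9655 × 0.9853 = 0.8041.
Q̄ = (1360/π) × (-0.1948 + 0.8041) = 432.90 × 0.6093 = 263.77 W/m².

264 W/m²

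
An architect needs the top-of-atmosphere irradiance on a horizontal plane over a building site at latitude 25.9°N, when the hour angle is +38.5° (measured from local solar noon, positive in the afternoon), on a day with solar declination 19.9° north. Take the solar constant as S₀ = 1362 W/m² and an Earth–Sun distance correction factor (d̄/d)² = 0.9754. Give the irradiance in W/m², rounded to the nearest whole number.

1077 W/m²

With φ = 25.9°, δ = 19.9°, H = 38.50°: sin φ sin δ = 0.1487, cos φ cos δ cos H = 0.6620, so cos θ_z = 0.8107.
Top-of-atmosphere irradiance = S₀ (d̄/d)² cos θ_z = 1362 × 0.9754 × 0.8107 = 1077.01 W/m².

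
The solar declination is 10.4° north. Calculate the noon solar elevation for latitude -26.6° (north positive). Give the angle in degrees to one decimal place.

53.0°

At local solar noon the hour angle is zero, so the elevation is 90° − |φ − δ| = 90° − |-26.6° − (10.4°)| = 90° − 37.0° = 53.0°.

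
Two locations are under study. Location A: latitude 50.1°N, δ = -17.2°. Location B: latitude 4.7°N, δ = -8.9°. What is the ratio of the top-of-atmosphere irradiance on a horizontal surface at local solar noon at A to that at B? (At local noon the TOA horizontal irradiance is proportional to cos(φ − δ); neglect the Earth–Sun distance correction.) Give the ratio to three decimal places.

0.397

A: cos θ_z = cos(50.1° − (-17.2°)) = 0.3859.
B: cos θ_z = cos(4.7° − (-8.9°)) = 0.9720.
Ratio A/B = 0.3859 / 0.9720 = 0.3970.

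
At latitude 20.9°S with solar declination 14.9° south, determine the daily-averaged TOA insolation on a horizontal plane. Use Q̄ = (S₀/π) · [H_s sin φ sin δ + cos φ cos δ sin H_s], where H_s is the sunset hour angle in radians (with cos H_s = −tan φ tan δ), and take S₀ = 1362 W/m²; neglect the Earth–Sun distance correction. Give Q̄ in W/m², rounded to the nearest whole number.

456 W/m²

The sunset hour angle satisfies cos H_s = −tan φ tan δ = -0.1016, giving H_s = 95.83°. In radians, H_s = 1.6725.
H_s sin φ sin δ = 1.6725 × -0.3567 × -0.2571 = 0.1534.
cos φ cos δ sin H_s = 0.9342 × 0.9664 × 0.9948 = 0.8981.
Q̄ = (1362/π) × (0.1534 + 0.8981) = 433.54 × 1.0515 = 455.87 W/m².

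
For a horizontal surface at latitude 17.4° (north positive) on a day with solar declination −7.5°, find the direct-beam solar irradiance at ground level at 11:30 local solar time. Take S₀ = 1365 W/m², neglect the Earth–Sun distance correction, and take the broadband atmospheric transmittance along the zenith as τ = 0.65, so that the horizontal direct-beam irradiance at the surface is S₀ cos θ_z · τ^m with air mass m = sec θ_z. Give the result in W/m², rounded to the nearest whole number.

Hour angle H = 15° × (11.5 − 12) = -7.50°.
cos θ_z = sin(17.4°) sin(-7.5°) + cos(17.4°) cos(-7.5°) cos(-7.50°) = -0.0390 + 0.9380 = 0.8990.
Air mass m = 1/cos θ_z = 1/0.8990 = 1.112; τ^m = 0.65^1.112 = 0.6194.
Surface direct beam = 1365 × 0.8990 × 0.6194 = 760.09 W/m².

760 W/m²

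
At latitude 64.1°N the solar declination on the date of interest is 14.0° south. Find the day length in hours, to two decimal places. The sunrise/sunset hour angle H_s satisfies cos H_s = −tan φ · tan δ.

7.88 hours

cos H_s = −tan(64.1°) · tan(-14.0°) = 0.5135, so H_s = arccos(0.5135) = 59.10°.
Day length = 2 H_s / 15° h⁻¹ = 118.20° / 15 = 7.880 h.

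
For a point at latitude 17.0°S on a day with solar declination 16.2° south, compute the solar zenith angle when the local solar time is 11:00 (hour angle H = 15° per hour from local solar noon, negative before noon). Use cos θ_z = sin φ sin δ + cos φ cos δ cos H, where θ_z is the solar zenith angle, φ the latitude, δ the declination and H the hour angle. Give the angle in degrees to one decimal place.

14.4°

Hour angle H = 15° × (11 − 12) = -15.00°.
With φ = -17.0°, δ = -16.2°, H = -15.00°: sin φ sin δ = 0.0816, cos φ cos δ cos H = 0.8870, so cos θ_z = 0.9686.
θ_z = arccos(0.9686) = 14.40°.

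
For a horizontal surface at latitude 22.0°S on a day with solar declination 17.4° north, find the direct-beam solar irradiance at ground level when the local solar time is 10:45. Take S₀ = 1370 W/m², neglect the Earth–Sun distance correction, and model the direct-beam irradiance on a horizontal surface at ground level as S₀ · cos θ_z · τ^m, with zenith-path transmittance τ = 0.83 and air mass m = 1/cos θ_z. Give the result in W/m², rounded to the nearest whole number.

Hour angle H = 15° × (10.75 − 12) = -18.75°.
With φ = -22.0°, δ = 17.4°, H = -18.75°: sin φ sin δ = -0.1120, cos φ cos δ cos H = 0.8378, so cos θ_z = 0.7258.
Air mass m = 1/cos θ_z = 1/0.7258 = 1.378; τ^m = 0.83^1.378 = 0.7736.
Surface direct beam = 1370 × 0.7258 × 0.7736 = 769.23 W/m².

769 W/m²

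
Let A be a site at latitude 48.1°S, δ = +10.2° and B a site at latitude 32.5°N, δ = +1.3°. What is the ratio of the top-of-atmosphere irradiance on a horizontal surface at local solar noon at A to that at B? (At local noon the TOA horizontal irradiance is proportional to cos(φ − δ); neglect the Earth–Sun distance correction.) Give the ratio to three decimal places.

0.614

A: cos θ_z = cos(-48.1° − (10.2°)) = 0.5255.
B: cos θ_z = cos(32.5° − (1.3°)) = 0.8554.
Ratio A/B = 0.5255 / 0.8554 = 0.6143.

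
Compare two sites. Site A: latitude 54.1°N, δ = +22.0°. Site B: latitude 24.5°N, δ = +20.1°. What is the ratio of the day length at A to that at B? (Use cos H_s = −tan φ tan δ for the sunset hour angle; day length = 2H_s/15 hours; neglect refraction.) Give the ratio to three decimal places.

1.244

A: H_s = arccos(−tan 54.1° · tan 22.0°) = 123.93°, so 2H_s/15 = 16.5240 h.
B: H_s = arccos(−tan 24.5° · tan 20.1°) = 99.60°, so 2H_s/15 = 13.2800 h.
Ratio A/B = 16.5240 / 13.2800 = 1.2443.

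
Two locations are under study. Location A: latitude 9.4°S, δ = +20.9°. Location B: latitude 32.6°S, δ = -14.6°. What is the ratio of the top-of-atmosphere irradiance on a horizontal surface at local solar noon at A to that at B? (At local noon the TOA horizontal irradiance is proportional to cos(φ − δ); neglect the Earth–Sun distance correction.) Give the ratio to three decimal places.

0.908

A: cos θ_z = cos(-9.4° − (20.9°)) = 0.8634.
B: cos θ_z = cos(-32.6° − (-14.6°)) = 0.9511.
Ratio A/B = 0.8634 / 0.9511 = 0.9078.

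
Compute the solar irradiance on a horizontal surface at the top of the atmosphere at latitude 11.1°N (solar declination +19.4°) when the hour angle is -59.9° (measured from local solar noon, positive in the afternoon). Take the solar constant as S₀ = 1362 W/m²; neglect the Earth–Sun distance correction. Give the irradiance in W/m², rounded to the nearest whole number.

719 W/m²

cos θ_z = sin φ sin δ + cos φ cos δ cos H = (0.1925)(0.3322) + (0.9813)(0.9432)(0.5015) = 0.5281.
Top-of-atmosphere irradiance = S₀ cos θ_z = 1362 × 0.5281 = 719.27 W/m².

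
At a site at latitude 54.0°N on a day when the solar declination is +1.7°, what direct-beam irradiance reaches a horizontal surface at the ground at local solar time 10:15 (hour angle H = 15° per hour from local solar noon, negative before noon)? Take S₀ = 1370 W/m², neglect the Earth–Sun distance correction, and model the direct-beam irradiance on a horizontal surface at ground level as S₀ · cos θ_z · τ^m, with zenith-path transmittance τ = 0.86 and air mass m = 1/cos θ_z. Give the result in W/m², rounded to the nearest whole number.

Hour angle H = 15° × (10.25 − 12) = -26.25°.
cos θ_z = sin(54.0°) sin(1.7°) + cos(54.0°) cos(1.7°) cos(-26.25°) = 0.0240 + 0.5269 = 0.5509.
Air mass m = 1/cos θ_z = 1/0.5509 = 1.815; τ^m = 0.86^1.815 = 0.7605.
Surface direct beam = 1370 × 0.5509 × 0.7605 = 573.97 W/m².

574 W/m²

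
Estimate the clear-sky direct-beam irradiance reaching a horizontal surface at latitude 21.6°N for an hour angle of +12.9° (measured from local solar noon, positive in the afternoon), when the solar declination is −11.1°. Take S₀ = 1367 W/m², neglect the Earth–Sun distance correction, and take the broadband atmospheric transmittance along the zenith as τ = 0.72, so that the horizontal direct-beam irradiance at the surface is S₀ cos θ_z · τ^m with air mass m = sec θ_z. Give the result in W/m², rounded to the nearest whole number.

cos θ_z = sin φ sin δ + cos φ cos δ cos H = (0.3681)(-0.1925) + (0.9298)(0.9813)(0.9748) = 0.8186.
Air mass m = 1/cos θ_z = 1/0.8186 = 1.222; τ^m = 0.72^1.222 = 0.6694.
Surface direct beam = 1367 × 0.8186 × 0.6694 = 749.08 W/m².

749 W/m²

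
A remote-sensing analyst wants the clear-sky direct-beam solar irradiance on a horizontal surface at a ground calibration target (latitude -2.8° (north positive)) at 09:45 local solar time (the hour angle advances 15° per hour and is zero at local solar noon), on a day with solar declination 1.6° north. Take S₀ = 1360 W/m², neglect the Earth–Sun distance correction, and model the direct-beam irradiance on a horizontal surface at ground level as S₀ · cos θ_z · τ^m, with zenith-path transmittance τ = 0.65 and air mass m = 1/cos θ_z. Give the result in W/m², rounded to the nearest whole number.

Hour angle H = 15° × (9.75 − 12) = -33.75°.
cos θ_z = sin φ sin δ + cos φ cos δ cos H = (-0.0488)(0.0279) + (0.9988)(0.9996)(0.8315) = 0.8288.
Air mass m = 1/cos θ_z = 1/0.8288 = 1.207; τ^m = 0.65^1.207 = 0.5945.
Surface direct beam = 1360 × 0.8288 × 0.5945 = 670.10 W/m².

670 W/m²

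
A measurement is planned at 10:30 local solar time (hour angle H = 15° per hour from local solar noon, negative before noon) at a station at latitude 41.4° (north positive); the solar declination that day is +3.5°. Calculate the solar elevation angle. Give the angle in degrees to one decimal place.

Hour angle H = 15° × (10.5 − 12) = -22.50°.
cos θ_z = sin(41.4°) sin(3.5°) + cos(41.4°) cos(3.5°) cos(-22.50°) = 0.0404 + 0.6917 = 0.7321.
θ_z = arccos(0.7321) = 42.94°, so the elevation is 90° − 42.94° = 47.06°.

47.1°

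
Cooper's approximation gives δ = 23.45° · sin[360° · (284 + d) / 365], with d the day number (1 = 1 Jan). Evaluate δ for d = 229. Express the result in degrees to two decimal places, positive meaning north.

+13.12°

360 × (284 + 229) / 365 = 505.973°; sin(505.973°) = 0.5596.
δ = 23.45 × 0.5596 = 13.123° ≈ +13.12°.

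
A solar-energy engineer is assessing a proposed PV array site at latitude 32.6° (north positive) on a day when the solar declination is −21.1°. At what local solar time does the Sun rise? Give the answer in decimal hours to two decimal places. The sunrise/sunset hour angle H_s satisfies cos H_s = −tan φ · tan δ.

−tan φ tan δ = −(0.6395)(-0.3859) = 0.2468; H_s = arccos(0.2468) = 75.71°.
Sunrise is at 12 − H_s/15 = 12 − 5.047 = 6.953 h local solar time.

6.95 h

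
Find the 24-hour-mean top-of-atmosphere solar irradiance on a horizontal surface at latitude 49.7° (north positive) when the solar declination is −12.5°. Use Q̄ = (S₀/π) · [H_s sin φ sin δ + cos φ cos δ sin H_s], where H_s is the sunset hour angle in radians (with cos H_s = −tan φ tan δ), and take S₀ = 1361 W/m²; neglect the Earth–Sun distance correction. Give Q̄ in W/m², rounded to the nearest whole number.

−tan φ tan δ = −(1.1792)(-0.2217) = 0.2614; H_s = arccos(0.2614) = 74.85°. In radians, H_s = 1.3064.
H_s sin φ sin δ = 1.3064 × 0.7627 × -0.2164 = -0.2156.
cos φ cos δ sin H_s = 0.6468 × 0.9763 × 0.9653 = 0.6096.
Q̄ = (1361/π) × (-0.2156 + 0.6096) = 433.22 × 0.3940 = 170.69 W/m².

171 W/m²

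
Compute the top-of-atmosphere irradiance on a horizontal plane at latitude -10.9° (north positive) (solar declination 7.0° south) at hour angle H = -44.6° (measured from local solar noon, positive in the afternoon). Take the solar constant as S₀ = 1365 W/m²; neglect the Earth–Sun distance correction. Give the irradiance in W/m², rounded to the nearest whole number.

With φ = -10.9°, δ = -7.0°, H = -44.60°: sin φ sin δ = 0.0230, cos φ cos δ cos H = 0.6940, so cos θ_z = 0.7170.
Top-of-atmosphere irradiance = S₀ cos θ_z = 1365 × 0.7170 = 978.70 W/m².

979 W/m²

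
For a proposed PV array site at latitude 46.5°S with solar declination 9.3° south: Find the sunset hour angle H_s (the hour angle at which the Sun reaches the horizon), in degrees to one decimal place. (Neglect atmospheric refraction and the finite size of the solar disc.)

cos H_s = −tan(-46.5°) · tan(-9.3°) = -0.1726, so H_s = arccos(-0.1726) = 99.94°.

99.9°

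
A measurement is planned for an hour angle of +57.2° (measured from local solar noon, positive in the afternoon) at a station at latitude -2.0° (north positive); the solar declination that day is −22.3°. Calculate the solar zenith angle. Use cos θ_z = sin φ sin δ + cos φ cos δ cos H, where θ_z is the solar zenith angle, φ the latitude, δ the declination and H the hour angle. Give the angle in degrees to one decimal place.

cos θ_z = sin φ sin δ + cos φ cos δ cos H = (-0.0349)(-0.3795) + (0.9994)(0.9252)(0.5417) = 0.5141.
θ_z = arccos(0.5141) = 59.06°.

59.1°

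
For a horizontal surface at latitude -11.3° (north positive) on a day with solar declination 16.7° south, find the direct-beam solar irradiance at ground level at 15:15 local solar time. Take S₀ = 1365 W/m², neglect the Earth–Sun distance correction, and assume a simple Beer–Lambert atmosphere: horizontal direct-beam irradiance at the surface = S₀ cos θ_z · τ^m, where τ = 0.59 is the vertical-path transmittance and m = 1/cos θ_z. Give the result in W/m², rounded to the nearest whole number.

422 W/m²

Hour angle H = 15° × (15.25 − 12) = 48.75°.
cos θ_z = sin(-11.3°) sin(-16.7°) + cos(-11.3°) cos(-16.7°) cos(48.75°) = 0.0563 + 0.6193 = 0.6756.
Air mass m = 1/cos θ_z = 1/0.6756 = 1.480; τ^m = 0.59^1.480 = 0.4580.
Surface direct beam = 1365 × 0.6756 × 0.4580 = 422.36 W/m².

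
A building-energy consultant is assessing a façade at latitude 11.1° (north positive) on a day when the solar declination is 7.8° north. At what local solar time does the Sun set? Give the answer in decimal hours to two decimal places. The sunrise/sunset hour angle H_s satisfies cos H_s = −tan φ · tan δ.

cos H_s = −tan(11.1°) · tan(7.8°) = -0.0269, so H_s = arccos(-0.0269) = 91.54°.
Sunset is at 12 + H_s/15 = 12 + 6.103 = 18.103 h local solar time.

18.10 h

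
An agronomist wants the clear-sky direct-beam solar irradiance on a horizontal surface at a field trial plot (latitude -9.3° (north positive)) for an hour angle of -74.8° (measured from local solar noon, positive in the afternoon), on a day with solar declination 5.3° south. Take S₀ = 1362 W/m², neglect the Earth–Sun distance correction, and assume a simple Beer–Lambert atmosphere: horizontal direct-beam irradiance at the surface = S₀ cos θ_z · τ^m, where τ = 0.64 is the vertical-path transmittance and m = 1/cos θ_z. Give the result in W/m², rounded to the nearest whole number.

72 W/m²

cos θ_z = sin(-9.3°) sin(-5.3°) + cos(-9.3°) cos(-5.3°) cos(-74.80°) = 0.0149 + 0.2576 = 0.2725.
Air mass m = 1/cos θ_z = 1/0.2725 = 3.670; τ^m = 0.64^3.670 = 0.1944.
Surface direct beam = 1362 × 0.2725 × 0.1944 = 72.15 W/m².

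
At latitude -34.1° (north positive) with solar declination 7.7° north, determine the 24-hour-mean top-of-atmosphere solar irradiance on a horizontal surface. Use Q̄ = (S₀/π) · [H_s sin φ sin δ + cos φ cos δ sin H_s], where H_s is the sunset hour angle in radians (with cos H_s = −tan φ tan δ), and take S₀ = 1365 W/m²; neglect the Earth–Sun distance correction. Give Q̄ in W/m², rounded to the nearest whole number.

cos H_s = −tan(-34.1°) · tan(7.7°) = 0.0915, so H_s = arccos(0.0915) = 84.75°. In radians, H_s = 1.4792.
H_s sin φ sin δ = 1.4792 × -0.5606 × 0.1340 = -0.1111.
cos φ cos δ sin H_s = 0.8281 × 0.9910 × 0.9958 = 0.8172.
Q̄ = (1365/π) × (-0.1111 + 0.8172) = 434.49 × 0.7061 = 306.79 W/m².

307 W/m²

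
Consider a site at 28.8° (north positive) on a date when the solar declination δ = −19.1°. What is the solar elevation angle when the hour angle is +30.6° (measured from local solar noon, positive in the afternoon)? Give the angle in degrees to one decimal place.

With φ = 28.8°, δ = -19.1°, H = 30.60°: sin φ sin δ = -0.1576, cos φ cos δ cos H = 0.7128, so cos θ_z = 0.5552.
θ_z = arccos(0.5552) = 56.28°, so the elevation is 90° − 56.28° = 33.72°.

33.7°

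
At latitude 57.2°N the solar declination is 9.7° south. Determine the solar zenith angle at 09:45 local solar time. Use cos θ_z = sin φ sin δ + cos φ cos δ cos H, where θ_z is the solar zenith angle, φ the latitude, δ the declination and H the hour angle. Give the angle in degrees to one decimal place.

Hour angle H = 15° × (9.75 − 12) = -33.75°.
cos θ_z = sin φ sin δ + cos φ cos δ cos H = (0.8406)(-0.1685) + (0.5417)(0.9857)(0.8315) = 0.3023.
θ_z = arccos(0.3023) = 72.40°.

72.4°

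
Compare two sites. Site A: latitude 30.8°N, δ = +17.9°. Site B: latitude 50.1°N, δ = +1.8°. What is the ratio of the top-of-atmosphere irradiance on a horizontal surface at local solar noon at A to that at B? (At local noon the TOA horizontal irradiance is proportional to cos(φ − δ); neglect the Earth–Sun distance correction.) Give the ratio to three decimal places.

A: cos θ_z = cos(30.8° − (17.9°)) = 0.9748.
B: cos θ_z = cos(50.1° − (1.8°)) = 0.6652.
Ratio A/B = 0.9748 / 0.6652 = 1.4654.

1.465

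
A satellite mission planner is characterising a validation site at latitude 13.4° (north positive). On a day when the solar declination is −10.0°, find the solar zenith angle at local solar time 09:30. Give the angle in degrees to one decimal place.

Hour angle H = 15° × (9.5 − 12) = -37.50°.
cos θ_z = sin(13.4°) sin(-10.0°) + cos(13.4°) cos(-10.0°) cos(-37.50°) = -0.0402 + 0.7600 = 0.7198.
θ_z = arccos(0.7198) = 43.96°.

44.0°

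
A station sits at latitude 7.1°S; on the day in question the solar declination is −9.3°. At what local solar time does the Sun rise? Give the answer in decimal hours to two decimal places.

cos H_s = −tan(-7.1°) · tan(-9.3°) = -0.0204, so H_s = arccos(-0.0204) = 91.17°.
Sunrise is at 12 − H_s/15 = 12 − 6.078 = 5.922 h local solar time.

5.92 h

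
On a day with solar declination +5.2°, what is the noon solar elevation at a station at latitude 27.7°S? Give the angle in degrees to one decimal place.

57.1°

At local solar noon the hour angle is zero, so the elevation is 90° − |φ − δ| = 90° − |-27.7° − (5.2°)| = 90° − 32.9° = 57.1°.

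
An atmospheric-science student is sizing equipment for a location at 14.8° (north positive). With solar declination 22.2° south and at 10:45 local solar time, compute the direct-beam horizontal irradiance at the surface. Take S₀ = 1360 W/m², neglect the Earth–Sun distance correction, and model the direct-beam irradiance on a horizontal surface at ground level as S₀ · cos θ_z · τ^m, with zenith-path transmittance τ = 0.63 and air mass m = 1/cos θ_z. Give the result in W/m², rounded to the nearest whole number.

552 W/m²

Hour angle H = 15° × (10.75 − 12) = -18.75°.
With φ = 14.8°, δ = -22.2°, H = -18.75°: sin φ sin δ = -0.0965, cos φ cos δ cos H = 0.8476, so cos θ_z = 0.7511.
Air mass m = 1/cos θ_z = 1/0.7511 = 1.331; τ^m = 0.63^1.331 = 0.5407.
Surface direct beam = 1360 × 0.7511 × 0.5407 = 552.32 W/m².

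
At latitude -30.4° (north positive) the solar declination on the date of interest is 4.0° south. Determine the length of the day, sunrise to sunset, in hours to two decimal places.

12.31 hours

The sunset hour angle satisfies cos H_s = −tan φ tan δ = -0.0410, giving H_s = 92.35°.
Day length = 2 H_s / 15° h⁻¹ = 184.70° / 15 = 12.313 h.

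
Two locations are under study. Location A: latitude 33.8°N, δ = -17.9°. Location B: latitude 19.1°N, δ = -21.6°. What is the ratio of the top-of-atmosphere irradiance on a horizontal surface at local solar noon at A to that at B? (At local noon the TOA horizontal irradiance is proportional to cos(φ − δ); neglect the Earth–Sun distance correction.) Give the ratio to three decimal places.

A: cos θ_z = cos(33.8° − (-17.9°)) = 0.6198.
B: cos θ_z = cos(19.1° − (-21.6°)) = 0.7581.
Ratio A/B = 0.6198 / 0.7581 = 0.8176.

0.818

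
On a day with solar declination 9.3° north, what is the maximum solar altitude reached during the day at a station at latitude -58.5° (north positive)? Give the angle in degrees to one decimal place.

22.2°

At local solar noon the hour angle is zero, so the elevation is 90° − |φ − δ| = 90° − |-58.5° − (9.3°)| = 90° − 67.8° = 22.2°.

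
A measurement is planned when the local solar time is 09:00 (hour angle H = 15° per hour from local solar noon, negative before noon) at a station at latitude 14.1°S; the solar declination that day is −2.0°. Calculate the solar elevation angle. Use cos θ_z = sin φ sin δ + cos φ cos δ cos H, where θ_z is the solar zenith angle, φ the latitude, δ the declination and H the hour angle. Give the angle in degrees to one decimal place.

Hour angle H = 15° × (9 − 12) = -45.00°.
cos θ_z = sin φ sin δ + cos φ cos δ cos H = (-0.2436)(-0.0349) + (0.9699)(0.9994)(0.7071) = 0.6939.
θ_z = arccos(0.6939) = 46.06°, so the elevation is 90° − 46.06° = 43.94°.

43.9°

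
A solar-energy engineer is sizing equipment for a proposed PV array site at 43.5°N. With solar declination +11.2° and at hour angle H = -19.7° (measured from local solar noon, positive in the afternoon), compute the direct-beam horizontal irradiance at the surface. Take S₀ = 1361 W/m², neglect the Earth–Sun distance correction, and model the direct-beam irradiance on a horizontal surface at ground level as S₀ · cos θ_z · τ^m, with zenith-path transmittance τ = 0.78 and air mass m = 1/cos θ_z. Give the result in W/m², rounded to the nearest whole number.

803 W/m²

cos θ_z = sin φ sin δ + cos φ cos δ cos H = (0.6884)(0.1942) + (0.7254)(0.9810)(0.9415) = 0.8037.
Air mass m = 1/cos θ_z = 1/0.8037 = 1.244; τ^m = 0.78^1.244 = 0.7341.
Surface direct beam = 1361 × 0.8037 × 0.7341 = 802.98 W/m².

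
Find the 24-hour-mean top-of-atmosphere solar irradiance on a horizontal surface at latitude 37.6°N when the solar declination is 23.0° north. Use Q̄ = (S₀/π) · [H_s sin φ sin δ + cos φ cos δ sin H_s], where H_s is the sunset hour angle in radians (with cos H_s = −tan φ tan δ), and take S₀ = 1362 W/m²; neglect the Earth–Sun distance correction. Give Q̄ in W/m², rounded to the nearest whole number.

−tan φ tan δ = −(0.7701)(0.4245) = -0.3269; H_s = arccos(-0.3269) = 109.08°. In radians, H_s = 1.9038.
H_s sin φ sin δ = 1.9038 × 0.6101 × 0.3907 = 0.4538.
cos φ cos δ sin H_s = 0.7923 × 0.9205 × 0.9451 = 0.6893.
Q̄ = (1362/π) × (0.4538 + 0.6893) = 433.54 × 1.1431 = 495.58 W/m².

496 W/m²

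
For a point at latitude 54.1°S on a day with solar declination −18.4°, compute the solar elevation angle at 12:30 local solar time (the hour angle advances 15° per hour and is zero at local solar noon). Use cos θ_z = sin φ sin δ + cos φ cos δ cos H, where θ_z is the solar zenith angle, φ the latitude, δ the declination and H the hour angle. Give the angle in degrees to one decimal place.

53.8°

Hour angle H = 15° × (12.5 − 12) = 7.50°.
cos θ_z = sin φ sin δ + cos φ cos δ cos H = (-0.8100)(-0.3156) + (0.5864)(0.9489)(0.9914) = 0.8073.
θ_z = arccos(0.8073) = 36.17°, so the elevation is 90° − 36.17° = 53.83°.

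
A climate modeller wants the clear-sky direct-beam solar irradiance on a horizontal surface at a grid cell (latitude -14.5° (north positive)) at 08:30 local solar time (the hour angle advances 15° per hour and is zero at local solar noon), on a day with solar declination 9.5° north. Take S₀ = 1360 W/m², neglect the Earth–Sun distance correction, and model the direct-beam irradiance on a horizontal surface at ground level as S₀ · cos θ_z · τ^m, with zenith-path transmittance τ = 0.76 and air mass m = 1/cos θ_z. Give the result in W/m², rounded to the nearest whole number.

Hour angle H = 15° × (8.5 − 12) = -52.50°.
cos θ_z = sin φ sin δ + cos φ cos δ cos H = (-0.2504)(0.1650) + (0.9681)(0.9863)(0.6088) = 0.5400.
Air mass m = 1/cos θ_z = 1/0.5400 = 1.852; τ^m = 0.76^1.852 = 0.6015.
Surface direct beam = 1360 × 0.5400 × 0.6015 = 441.74 W/m².

442 W/m²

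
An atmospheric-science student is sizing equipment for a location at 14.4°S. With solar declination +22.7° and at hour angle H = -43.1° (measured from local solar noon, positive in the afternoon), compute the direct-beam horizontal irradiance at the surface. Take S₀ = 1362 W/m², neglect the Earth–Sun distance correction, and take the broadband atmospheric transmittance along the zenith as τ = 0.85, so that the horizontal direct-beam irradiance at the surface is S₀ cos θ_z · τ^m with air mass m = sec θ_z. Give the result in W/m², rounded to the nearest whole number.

566 W/m²

With φ = -14.4°, δ = 22.7°, H = -43.10°: sin φ sin δ = -0.0960, cos φ cos δ cos H = 0.6524, so cos θ_z = 0.5564.
Air mass m = 1/cos θ_z = 1/0.5564 = 1.797; τ^m = 0.85^1.797 = 0.7467.
Surface direct beam = 1362 × 0.5564 × 0.7467 = 565.86 W/m².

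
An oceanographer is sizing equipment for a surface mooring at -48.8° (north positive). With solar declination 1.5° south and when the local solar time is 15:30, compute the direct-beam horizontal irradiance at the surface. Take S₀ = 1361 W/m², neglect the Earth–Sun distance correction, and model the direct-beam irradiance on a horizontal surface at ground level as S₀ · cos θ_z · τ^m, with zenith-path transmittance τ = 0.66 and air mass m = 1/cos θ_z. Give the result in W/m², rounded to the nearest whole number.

213 W/m²

Hour angle H = 15° × (15.5 − 12) = 52.50°.
cos θ_z = sin φ sin δ + cos φ cos δ cos H = (-0.7524)(-0.0262) + (0.6587)(0.9997)(0.6088) = 0.4206.
Air mass m = 1/cos θ_z = 1/0.4206 = 2.378; τ^m = 0.66^2.378 = 0.3723.
Surface direct beam = 1361 × 0.4206 × 0.3723 = 213.12 W/m².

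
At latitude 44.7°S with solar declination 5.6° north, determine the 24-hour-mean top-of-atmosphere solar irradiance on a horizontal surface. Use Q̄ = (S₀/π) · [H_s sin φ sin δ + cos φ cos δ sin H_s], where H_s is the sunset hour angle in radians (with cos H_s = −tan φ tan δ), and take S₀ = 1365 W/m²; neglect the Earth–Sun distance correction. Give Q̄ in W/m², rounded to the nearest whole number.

262 W/m²

−tan φ tan δ = −(-0.9896)(0.0981) = 0.0971; H_s = arccos(0.0971) = 84.43°. In radians, H_s = 1.4736.
H_s sin φ sin δ = 1.4736 × -0.7034 × 0.0976 = -0.1012.
cos φ cos δ sin H_s = 0.7108 × 0.9952 × 0.9953 = 0.7041.
Q̄ = (1365/π) × (-0.1012 + 0.7041) = 434.49 × 0.6029 = 261.95 W/m².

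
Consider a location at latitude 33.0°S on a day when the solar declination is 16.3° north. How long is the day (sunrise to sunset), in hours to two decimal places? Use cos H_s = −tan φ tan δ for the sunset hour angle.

cos H_s = −tan(-33.0°) · tan(16.3°) = 0.1899, so H_s = arccos(0.1899) = 79.05°.
Day length = 2 H_s / 15° h⁻¹ = 158.10° / 15 = 10.540 h.

10.54 hours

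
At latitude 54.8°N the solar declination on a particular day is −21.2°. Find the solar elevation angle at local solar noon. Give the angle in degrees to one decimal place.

At local solar noon the hour angle is zero, so the elevation is 90° − |φ − δ| = 90° − |54.8° − (-21.2°)| = 90° − 76.0° = 14.0°.

14.0°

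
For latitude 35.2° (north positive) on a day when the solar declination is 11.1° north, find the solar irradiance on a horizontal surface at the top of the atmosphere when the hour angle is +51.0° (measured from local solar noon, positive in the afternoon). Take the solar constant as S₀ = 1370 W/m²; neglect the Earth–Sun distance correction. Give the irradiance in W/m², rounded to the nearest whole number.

843 W/m²

cos θ_z = sin φ sin δ + cos φ cos δ cos H = (0.5764)(0.1925) + (0.8171)(0.9813)(0.6293) = 0.6155.
Top-of-atmosphere irradiance = S₀ cos θ_z = 1370 × 0.6155 = 843.24 W/m².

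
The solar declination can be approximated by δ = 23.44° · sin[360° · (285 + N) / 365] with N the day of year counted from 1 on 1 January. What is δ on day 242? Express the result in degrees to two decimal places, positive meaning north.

360 × (285 + 242) / 365 = 519.781°; sin(519.781°) = 0.3456.
δ = 23.44 × 0.3456 = 8.101° ≈ +8.10°.

+8.10°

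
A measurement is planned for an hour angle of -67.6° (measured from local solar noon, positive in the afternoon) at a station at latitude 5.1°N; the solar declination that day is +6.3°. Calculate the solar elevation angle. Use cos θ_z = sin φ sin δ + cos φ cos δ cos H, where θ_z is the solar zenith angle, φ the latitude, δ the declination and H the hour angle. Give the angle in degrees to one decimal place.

22.8°

With φ = 5.1°, δ = 6.3°, H = -67.60°: sin φ sin δ = 0.0098, cos φ cos δ cos H = 0.3773, so cos θ_z = 0.3871.
θ_z = arccos(0.3871) = 67.23°, so the elevation is 90° − 67.23° = 22.77°.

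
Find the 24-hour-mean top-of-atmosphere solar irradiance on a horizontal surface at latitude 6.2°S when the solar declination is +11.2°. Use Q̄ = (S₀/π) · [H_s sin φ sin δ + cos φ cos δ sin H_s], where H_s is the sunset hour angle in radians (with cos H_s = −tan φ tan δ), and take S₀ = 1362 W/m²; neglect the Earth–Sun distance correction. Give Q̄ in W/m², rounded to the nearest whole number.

409 W/m²

The sunset hour angle satisfies cos H_s = −tan φ tan δ = 0.0215, giving H_s = 88.77°. In radians, H_s = 1.5493.
H_s sin φ sin δ = 1.5493 × -0.1080 × 0.1942 = -0.0325.
cos φ cos δ sin H_s = 0.9942 × 0.9810 × 0.9998 = 0.9751.
Q̄ = (1362/π) × (-0.0325 + 0.9751) = 433.54 × 0.9426 = 408.65 W/m².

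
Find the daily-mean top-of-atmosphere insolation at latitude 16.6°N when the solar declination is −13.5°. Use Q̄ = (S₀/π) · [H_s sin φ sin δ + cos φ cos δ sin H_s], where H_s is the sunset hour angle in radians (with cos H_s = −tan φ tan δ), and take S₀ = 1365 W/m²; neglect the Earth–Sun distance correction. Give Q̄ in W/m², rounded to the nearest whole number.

360 W/m²

cos H_s = −tan(16.6°) · tan(-13.5°) = 0.0716, so H_s = arccos(0.0716) = 85.89°. In radians, H_s = 1.4991.
H_s sin φ sin δ = 1.4991 × 0.2857 × -0.2334 = -0.1000.
cos φ cos δ sin H_s = 0.9583 × 0.9724 × 0.9974 = 0.9294.
Q̄ = (1365/π) × (-0.1000 + 0.9294) = 434.49 × 0.8294 = 360.37 W/m².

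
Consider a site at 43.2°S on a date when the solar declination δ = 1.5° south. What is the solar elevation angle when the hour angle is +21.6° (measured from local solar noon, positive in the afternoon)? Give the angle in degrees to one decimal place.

44.1°

cos θ_z = sin(-43.2°) sin(-1.5°) + cos(-43.2°) cos(-1.5°) cos(21.60°) = 0.0179 + 0.6775 = 0.6954.
θ_z = arccos(0.6954) = 45.94°, so the elevation is 90° − 45.94° = 44.06°.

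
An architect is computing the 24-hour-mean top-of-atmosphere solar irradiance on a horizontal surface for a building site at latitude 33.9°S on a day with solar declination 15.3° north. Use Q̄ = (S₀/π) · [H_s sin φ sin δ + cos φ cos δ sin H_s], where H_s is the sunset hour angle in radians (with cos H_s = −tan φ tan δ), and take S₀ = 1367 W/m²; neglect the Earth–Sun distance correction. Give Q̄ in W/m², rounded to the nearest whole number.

The sunset hour angle satisfies cos H_s = −tan φ tan δ = 0.1838, giving H_s = 79.41°. In radians, H_s = 1.3860.
H_s sin φ sin δ = 1.3860 × -0.5577 × 0.2639 = -0.2040.
cos φ cos δ sin H_s = 0.8300 × 0.9646 × 0.9830 = 0.7870.
Q̄ = (1367/π) × (-0.2040 + 0.7870) = 435.13 × 0.5830 = 253.68 W/m².

254 W/m²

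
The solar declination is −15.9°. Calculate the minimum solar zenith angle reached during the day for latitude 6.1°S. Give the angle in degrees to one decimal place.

9.8°

At local solar noon the hour angle is zero, so the zenith angle is |φ − δ| = |-6.1° − (-15.9°)| = 9.8°.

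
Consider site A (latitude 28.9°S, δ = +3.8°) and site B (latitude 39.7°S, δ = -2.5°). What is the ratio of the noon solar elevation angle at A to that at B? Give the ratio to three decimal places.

A: 90° − |-28.9 − (3.8)| = 57.30°.
B: 90° − |-39.7 − (-2.5)| = 52.80°.
Ratio A/B = 57.3000 / 52.8000 = 1.0852.

1.085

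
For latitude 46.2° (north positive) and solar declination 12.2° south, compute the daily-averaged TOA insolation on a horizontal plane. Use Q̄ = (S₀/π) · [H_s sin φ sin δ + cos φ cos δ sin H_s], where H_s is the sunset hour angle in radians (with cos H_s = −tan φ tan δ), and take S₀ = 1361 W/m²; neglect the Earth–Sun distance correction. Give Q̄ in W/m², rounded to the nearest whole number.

197 W/m²

cos H_s = −tan(46.2°) · tan(-12.2°) = 0.2255, so H_s = arccos(0.2255) = 76.97°. In radians, H_s = 1.3434.
H_s sin φ sin δ = 1.3434 × 0.7218 × -0.2113 = -0.2049.
cos φ cos δ sin H_s = 0.6921 × 0.9774 × 0.9743 = 0.6591.
Q̄ = (1361/π) × (-0.2049 + 0.6591) = 433.22 × 0.4542 = 196.77 W/m².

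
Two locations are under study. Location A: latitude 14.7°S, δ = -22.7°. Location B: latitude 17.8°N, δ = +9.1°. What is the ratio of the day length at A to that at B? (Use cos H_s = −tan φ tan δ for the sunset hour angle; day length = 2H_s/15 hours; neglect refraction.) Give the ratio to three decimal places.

A: H_s = arccos(−tan -14.7° · tan -22.7°) = 96.30°, so 2H_s/15 = 12.8400 h.
B: H_s = arccos(−tan 17.8° · tan 9.1°) = 92.95°, so 2H_s/15 = 12.3933 h.
Ratio A/B = 12.8400 / 12.3933 = 1.0360.

1.036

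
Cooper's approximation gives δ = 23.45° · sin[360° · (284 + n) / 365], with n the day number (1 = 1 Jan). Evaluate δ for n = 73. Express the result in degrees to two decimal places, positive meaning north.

-3.22°

360 × (284 + 73) / 365 = 352.110°; sin(352.110°) = -0.1373.
δ = 23.45 × -0.1373 = -3.220° ≈ -3.22°.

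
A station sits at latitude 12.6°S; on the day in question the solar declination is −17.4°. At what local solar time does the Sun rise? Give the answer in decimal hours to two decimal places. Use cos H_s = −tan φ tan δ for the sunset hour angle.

5.73 h

The sunset hour angle satisfies cos H_s = −tan φ tan δ = -0.0700, giving H_s = 94.01°.
Sunrise is at 12 − H_s/15 = 12 − 6.267 = 5.733 h local solar time.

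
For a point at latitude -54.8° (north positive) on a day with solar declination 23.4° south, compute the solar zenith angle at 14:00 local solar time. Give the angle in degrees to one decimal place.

38.5°

Hour angle H = 15° × (14 − 12) = 30.00°.
cos θ_z = sin φ sin δ + cos φ cos δ cos H = (-0.8171)(-0.3971) + (0.5764)(0.9178)(0.8660) = 0.7826.
θ_z = arccos(0.7826) = 38.50°.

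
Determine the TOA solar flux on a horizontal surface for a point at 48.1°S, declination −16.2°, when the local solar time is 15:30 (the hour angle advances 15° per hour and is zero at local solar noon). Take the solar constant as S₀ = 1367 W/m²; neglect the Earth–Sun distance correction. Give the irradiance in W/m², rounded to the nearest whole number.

Hour angle H = 15° × (15.5 − 12) = 52.50°.
cos θ_z = sin(-48.1°) sin(-16.2°) + cos(-48.1°) cos(-16.2°) cos(52.50°) = 0.2077 + 0.3904 = 0.5981.
Top-of-atmosphere irradiance = S₀ cos θ_z = 1367 × 0.5981 = 817.60 W/m².

818 W/m²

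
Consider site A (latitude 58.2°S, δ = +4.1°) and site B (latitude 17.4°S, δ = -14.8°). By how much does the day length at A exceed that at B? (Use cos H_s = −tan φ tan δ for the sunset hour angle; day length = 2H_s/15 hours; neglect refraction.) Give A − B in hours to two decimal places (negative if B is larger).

-1.52 h

A: H_s = arccos(−tan -58.2° · tan 4.1°) = 83.36°, so 2H_s/15 = 11.1147 h.
B: H_s = arccos(−tan -17.4° · tan -14.8°) = 94.75°, so 2H_s/15 = 12.6333 h.
A − B = 11.1147 − 12.6333 = -1.5186 h.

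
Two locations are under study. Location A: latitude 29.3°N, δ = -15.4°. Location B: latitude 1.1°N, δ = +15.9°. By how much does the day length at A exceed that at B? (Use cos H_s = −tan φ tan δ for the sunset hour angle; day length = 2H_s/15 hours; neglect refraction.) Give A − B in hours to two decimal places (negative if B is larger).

-1.23 h

A: H_s = arccos(−tan 29.3° · tan -15.4°) = 81.11°, so 2H_s/15 = 10.8147 h.
B: H_s = arccos(−tan 1.1° · tan 15.9°) = 90.31°, so 2H_s/15 = 12.0413 h.
A − B = 10.8147 − 12.0413 = -1.2266 h.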